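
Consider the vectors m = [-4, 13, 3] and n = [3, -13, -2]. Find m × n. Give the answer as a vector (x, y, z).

i: 13·(-2) - 3·(-13) = -26 - (-39) = 13
j: 3·3 - (-4)·(-2) = 9 - 8 = 1
k: (-4)·(-13) - 13·3 = 52 - 39 = 13
m × n = (13, 1, 13)

(13, 1, 13)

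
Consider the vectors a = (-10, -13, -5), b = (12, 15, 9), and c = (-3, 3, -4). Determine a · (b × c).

b × c:
i: 15·(-4) - 9·3 = -60 - 27 = -87
j: 9·(-3) - 12·(-4) = -27 - (-48) = 21
k: 12·3 - 15·(-3) = 36 - (-45) = 81
b × c = (-87, 21, 81)
a · (b × c) = (-10)·(-87) + (-13)·21 + (-5)·81 = 870 - 273 - 405 = 192

192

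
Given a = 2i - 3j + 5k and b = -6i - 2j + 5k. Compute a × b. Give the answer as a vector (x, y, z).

(-5, -40, -22)

i: (-3)·5 - 5·(-2) = -15 - (-10) = -5
j: 5·(-6) - 2·5 = -30 - 10 = -40
k: 2·(-2) - (-3)·(-6) = -4 - 18 = -22
a × b = (-5, -40, -22)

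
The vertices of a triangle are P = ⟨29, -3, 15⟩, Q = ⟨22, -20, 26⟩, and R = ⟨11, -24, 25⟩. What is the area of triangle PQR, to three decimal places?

106.520

PQ = (-7, -17, 11),  PR = (-18, -21, 10)
i: (-17)·10 - 11·(-21) = -170 - (-231) = 61
j: 11·(-18) - (-7)·10 = -198 - (-70) = -128
k: (-7)·(-21) - (-17)·(-18) = 147 - 306 = -159
PQ × PR = (61, -128, -159)
|PQ × PR| = √45386 ≈ 213.0399
area = ½ · 213.0399 ≈ 106.520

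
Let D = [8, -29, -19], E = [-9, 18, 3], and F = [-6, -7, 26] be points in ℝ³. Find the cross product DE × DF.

(1631, 457, 284)

DE = (-17, 47, 22)
DF = (-14, 22, 45)
i: 47·45 - 22·22 = 2115 - 484 = 1631
j: 22·(-14) - (-17)·45 = -308 - (-765) = 457
k: (-17)·22 - 47·(-14) = -374 - (-658) = 284
DE × DF = (1631, 457, 284)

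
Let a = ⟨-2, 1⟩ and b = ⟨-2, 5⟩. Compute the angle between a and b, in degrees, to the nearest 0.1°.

a · b = (-2)·(-2) + 1·5 = 4 + 5 = 9
|a|² = 4 + 1 = 5,  |a| = √5 ≈ 2.236068
|b|² = 4 + 25 = 29,  |b| = √29 ≈ 5.385165
cos θ = 9 / (2.236068 · 5.385165) ≈ 0.74741
θ = arccos(0.74741) ≈ 41.6°

41.6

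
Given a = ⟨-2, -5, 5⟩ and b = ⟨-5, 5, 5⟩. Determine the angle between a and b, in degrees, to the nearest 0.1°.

a · b = (-2)·(-5) + (-5)·5 + 5·5 = 10 - 25 + 25 = 10
|a|² = 4 + 25 + 25 = 54,  |a| = √54 ≈ 7.348469
|b|² = 25 + 25 + 25 = 75,  |b| = √75 ≈ 8.660254
cos θ = 10 / (7.348469 · 8.660254) ≈ 0.15713
θ = arccos(0.15713) ≈ 81.0°

81.0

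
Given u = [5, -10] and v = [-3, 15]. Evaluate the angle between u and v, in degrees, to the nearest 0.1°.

u · v = 5·(-3) + (-10)·15 = -15 - 150 = -165
|u|² = 25 + 100 = 125,  |u| = √125 ≈ 11.180340
|v|² = 9 + 225 = 234,  |v| = √234 ≈ 15.297059
cos θ = -165 / (11.180340 · 15.297059) ≈ -0.96476
θ = arccos(-0.96476) ≈ 164.7°

164.7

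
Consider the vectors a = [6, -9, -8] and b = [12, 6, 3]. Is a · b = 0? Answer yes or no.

a · b = 6·12 + (-9)·6 + (-8)·3 = 72 - 54 - 24 = -6
Nonzero, so the vectors are not orthogonal.

no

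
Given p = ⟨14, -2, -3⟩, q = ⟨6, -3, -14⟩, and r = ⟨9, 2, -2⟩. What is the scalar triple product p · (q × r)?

587

q × r:
i: (-3)·(-2) - (-14)·2 = 6 - (-28) = 34
j: (-14)·9 - 6·(-2) = -126 - (-12) = -114
k: 6·2 - (-3)·9 = 12 - (-27) = 39
q × r = (34, -114, 39)
p · (q × r) = 14·34 + (-2)·(-114) + (-3)·39 = 476 + 228 - 117 = 587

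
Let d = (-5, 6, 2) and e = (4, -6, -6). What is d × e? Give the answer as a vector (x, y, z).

i: 6·(-6) - 2·(-6) = -36 - (-12) = -24
j: 2·4 - (-5)·(-6) = 8 - 30 = -22
k: (-5)·(-6) - 6·4 = 30 - 24 = 6
d × e = (-24, -22, 6)

(-24, -22, 6)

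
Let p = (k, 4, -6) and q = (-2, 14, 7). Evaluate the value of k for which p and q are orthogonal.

p · q = k·(-2) + 4·14 + (-6)·7 = 14 - 2k
Set equal to 0: -2k = -14, so k = 7.

7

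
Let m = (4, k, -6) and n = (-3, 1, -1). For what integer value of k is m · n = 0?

m · n = 4·(-3) + k·1 + (-6)·(-1) = -6 + 1k
Set equal to 0: 1k = 6, so k = 6.

6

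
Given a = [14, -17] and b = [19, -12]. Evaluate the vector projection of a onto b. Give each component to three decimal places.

(17.683, -11.168)

a · b = 14·19 + (-17)·(-12) = 266 + 204 = 470
|b|² = 361 + 144 = 505
proj_b a = (470/505) · (19, -12) ≈ (17.683, -11.168)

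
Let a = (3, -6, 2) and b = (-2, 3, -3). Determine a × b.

(12, 5, -3)

i: (-6)·(-3) - 2·3 = 18 - 6 = 12
j: 2·(-2) - 3·(-3) = -4 - (-9) = 5
k: 3·3 - (-6)·(-2) = 9 - 12 = -3
a × b = (12, 5, -3)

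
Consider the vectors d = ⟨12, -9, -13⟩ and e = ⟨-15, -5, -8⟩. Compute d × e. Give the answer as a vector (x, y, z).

i: (-9)·(-8) - (-13)·(-5) = 72 - 65 = 7
j: (-13)·(-15) - 12·(-8) = 195 - (-96) = 291
k: 12·(-5) - (-9)·(-15) = -60 - 135 = -195
d × e = (7, 291, -195)

(7, 291, -195)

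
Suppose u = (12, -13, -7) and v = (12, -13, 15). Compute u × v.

i: (-13)·15 - (-7)·(-13) = -195 - 91 = -286
j: (-7)·12 - 12·15 = -84 - 180 = -264
k: 12·(-13) - (-13)·12 = -156 - (-156) = 0
u × v = (-286, -264, 0)

(-286, -264, 0)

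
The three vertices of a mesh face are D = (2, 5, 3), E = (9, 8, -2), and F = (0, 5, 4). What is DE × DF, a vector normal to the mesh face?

(3, 3, 6)

DE = (7, 3, -5)
DF = (-2, 0, 1)
i: 3·1 - (-5)·0 = 3 - 0 = 3
j: (-5)·(-2) - 7·1 = 10 - 7 = 3
k: 7·0 - 3·(-2) = 0 - (-6) = 6
DE × DF = (3, 3, 6)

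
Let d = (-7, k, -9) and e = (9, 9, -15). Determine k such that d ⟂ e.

d · e = (-7)·9 + k·9 + (-9)·(-15) = 72 + 9k
Set equal to 0: 9k = -72, so k = -8.

-8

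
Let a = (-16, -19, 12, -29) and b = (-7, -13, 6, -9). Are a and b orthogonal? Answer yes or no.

a · b = (-16)·(-7) + (-19)·(-13) + 12·6 + (-29)·(-9) = 112 + 247 + 72 + 261 = 692
Nonzero, so the vectors are not orthogonal.

no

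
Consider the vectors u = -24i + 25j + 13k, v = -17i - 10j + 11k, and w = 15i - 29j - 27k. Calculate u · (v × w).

v × w:
i: (-10)·(-27) - 11·(-29) = 270 - (-319) = 589
j: 11·15 - (-17)·(-27) = 165 - 459 = -294
k: (-17)·(-29) - (-10)·15 = 493 - (-150) = 643
v × w = (589, -294, 643)
u · (v × w) = (-24)·589 + 25·(-294) + 13·643 = -14136 - 7350 + 8359 = -13127

-13127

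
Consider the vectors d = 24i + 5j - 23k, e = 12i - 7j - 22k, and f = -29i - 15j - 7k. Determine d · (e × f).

e × f:
i: (-7)·(-7) - (-22)·(-15) = 49 - 330 = -281
j: (-22)·(-29) - 12·(-7) = 638 - (-84) = 722
k: 12·(-15) - (-7)·(-29) = -180 - 203 = -383
e × f = (-281, 722, -383)
d · (e × f) = 24·(-281) + 5·722 + (-23)·(-383) = -6744 + 3610 + 8809 = 5675

5675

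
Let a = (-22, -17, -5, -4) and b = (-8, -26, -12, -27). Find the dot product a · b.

786

a · b = (-22)·(-8) + (-17)·(-26) + (-5)·(-12) + (-4)·(-27) = 176 + 442 + 60 + 108 = 786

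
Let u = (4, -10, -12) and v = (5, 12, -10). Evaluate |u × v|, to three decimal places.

263.704

i: (-10)·(-10) - (-12)·12 = 100 - (-144) = 244
j: (-12)·5 - 4·(-10) = -60 - (-40) = -20
k: 4·12 - (-10)·5 = 48 - (-50) = 98
u × v = (244, -20, 98)
|u × v| = √(244² + (-20)² + 98²) = √69540 ≈ 263.7044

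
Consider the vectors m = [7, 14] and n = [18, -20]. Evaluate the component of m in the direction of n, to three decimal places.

-5.723

m · n = 7·18 + 14·(-20) = 126 - 280 = -154
|n| = √(324 + 400) = √724 ≈ 26.9072
comp_n m = -154 / √724 ≈ -5.723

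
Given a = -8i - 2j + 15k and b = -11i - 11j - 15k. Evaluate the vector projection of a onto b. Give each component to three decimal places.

(2.709, 2.709, 3.694)

a · b = (-8)·(-11) + (-2)·(-11) + 15·(-15) = 88 + 22 - 225 = -115
|b|² = 121 + 121 + 225 = 467
proj_b a = (-115/467) · (-11, -11, -15) ≈ (2.709, 2.709, 3.694)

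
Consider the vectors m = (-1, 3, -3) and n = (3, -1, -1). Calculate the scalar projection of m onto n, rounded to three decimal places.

-0.905

m · n = (-1)·3 + 3·(-1) + (-3)·(-1) = -3 - 3 + 3 = -3
|n| = √(9 + 1 + 1) = √11 ≈ 3.3166
comp_n m = -3 / √11 ≈ -0.905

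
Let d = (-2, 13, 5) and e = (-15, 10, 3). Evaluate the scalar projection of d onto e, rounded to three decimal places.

d · e = (-2)·(-15) + 13·10 + 5·3 = 30 + 130 + 15 = 175
|e| = √(225 + 100 + 9) = √334 ≈ 18.2757
comp_e d = 175 / √334 ≈ 9.576

9.576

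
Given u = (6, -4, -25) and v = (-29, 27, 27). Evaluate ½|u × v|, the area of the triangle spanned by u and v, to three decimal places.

400.179

i: (-4)·27 - (-25)·27 = -108 - (-675) = 567
j: (-25)·(-29) - 6·27 = 725 - 162 = 563
k: 6·27 - (-4)·(-29) = 162 - 116 = 46
u × v = (567, 563, 46)
|u × v| = √(567² + 563² + 46²) = √640574 ≈ 800.3587
area = ½ · 800.3587 ≈ 400.179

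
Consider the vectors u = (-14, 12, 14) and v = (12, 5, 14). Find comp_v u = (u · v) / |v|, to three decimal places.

u · v = (-14)·12 + 12·5 + 14·14 = -168 + 60 + 196 = 88
|v| = √(144 + 25 + 196) = √365 ≈ 19.1050
comp_v u = 88 / √365 ≈ 4.606

4.606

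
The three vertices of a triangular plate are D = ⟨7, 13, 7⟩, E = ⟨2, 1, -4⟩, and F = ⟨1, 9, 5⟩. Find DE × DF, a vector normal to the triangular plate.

DE = (-5, -12, -11)
DF = (-6, -4, -2)
i: (-12)·(-2) - (-11)·(-4) = 24 - 44 = -20
j: (-11)·(-6) - (-5)·(-2) = 66 - 10 = 56
k: (-5)·(-4) - (-12)·(-6) = 20 - 72 = -52
DE × DF = (-20, 56, -52)

(-20, 56, -52)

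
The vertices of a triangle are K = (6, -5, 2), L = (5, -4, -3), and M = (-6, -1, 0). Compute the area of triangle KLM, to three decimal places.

30.627

KL = (-1, 1, -5),  KM = (-12, 4, -2)
i: 1·(-2) - (-5)·4 = -2 - (-20) = 18
j: (-5)·(-12) - (-1)·(-2) = 60 - 2 = 58
k: (-1)·4 - 1·(-12) = -4 - (-12) = 8
KL × KM = (18, 58, 8)
|KL × KM| = √3752 ≈ 61.2536
area = ½ · 61.2536 ≈ 30.627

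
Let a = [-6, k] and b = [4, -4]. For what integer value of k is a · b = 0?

a · b = (-6)·4 + k·(-4) = -24 - 4k
Set equal to 0: -4k = 24, so k = -6.

-6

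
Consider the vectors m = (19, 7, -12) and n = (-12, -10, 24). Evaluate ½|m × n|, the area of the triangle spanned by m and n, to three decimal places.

166.496

i: 7·24 - (-12)·(-10) = 168 - 120 = 48
j: (-12)·(-12) - 19·24 = 144 - 456 = -312
k: 19·(-10) - 7·(-12) = -190 - (-84) = -106
m × n = (48, -312, -106)
|m × n| = √(48² + (-312)² + (-106)²) = √110884 ≈ 332.9925
area = ½ · 332.9925 ≈ 166.496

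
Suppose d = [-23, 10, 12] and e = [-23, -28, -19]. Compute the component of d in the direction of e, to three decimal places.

d · e = (-23)·(-23) + 10·(-28) + 12·(-19) = 529 - 280 - 228 = 21
|e| = √(529 + 784 + 361) = √1674 ≈ 40.9145
comp_e d = 21 / √1674 ≈ 0.513

0.513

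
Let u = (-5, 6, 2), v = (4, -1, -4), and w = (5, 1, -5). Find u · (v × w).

-27

v × w:
i: (-1)·(-5) - (-4)·1 = 5 - (-4) = 9
j: (-4)·5 - 4·(-5) = -20 - (-20) = 0
k: 4·1 - (-1)·5 = 4 - (-5) = 9
v × w = (9, 0, 9)
u · (v × w) = (-5)·9 + 6·0 + 2·9 = -45 + 0 + 18 = -27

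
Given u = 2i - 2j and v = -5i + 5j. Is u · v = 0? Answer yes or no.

u · v = 2·(-5) + (-2)·5 = -10 - 10 = -20
Nonzero, so the vectors are not orthogonal.

no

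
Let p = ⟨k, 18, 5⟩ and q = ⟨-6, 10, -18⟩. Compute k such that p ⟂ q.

15

p · q = k·(-6) + 18·10 + 5·(-18) = 90 - 6k
Set equal to 0: -6k = -90, so k = 15.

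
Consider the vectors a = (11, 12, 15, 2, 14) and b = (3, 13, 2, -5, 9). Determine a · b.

a · b = 11·3 + 12·13 + 15·2 + 2·(-5) + 14·9 = 33 + 156 + 30 - 10 + 126 = 335

335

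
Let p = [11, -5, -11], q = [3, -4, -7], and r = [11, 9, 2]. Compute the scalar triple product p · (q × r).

q × r:
i: (-4)·2 - (-7)·9 = -8 - (-63) = 55
j: (-7)·11 - 3·2 = -77 - 6 = -83
k: 3·9 - (-4)·11 = 27 - (-44) = 71
q × r = (55, -83, 71)
p · (q × r) = 11·55 + (-5)·(-83) + (-11)·71 = 605 + 415 - 781 = 239

239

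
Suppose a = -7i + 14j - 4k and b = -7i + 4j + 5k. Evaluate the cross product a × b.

i: 14·5 - (-4)·4 = 70 - (-16) = 86
j: (-4)·(-7) - (-7)·5 = 28 - (-35) = 63
k: (-7)·4 - 14·(-7) = -28 - (-98) = 70
a × b = (86, 63, 70)

(86, 63, 70)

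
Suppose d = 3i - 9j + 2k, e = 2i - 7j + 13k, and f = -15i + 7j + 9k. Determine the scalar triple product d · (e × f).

e × f:
i: (-7)·9 - 13·7 = -63 - 91 = -154
j: 13·(-15) - 2·9 = -195 - 18 = -213
k: 2·7 - (-7)·(-15) = 14 - 105 = -91
e × f = (-154, -213, -91)
d · (e × f) = 3·(-154) + (-9)·(-213) + 2·(-91) = -462 + 1917 - 182 = 1273

1273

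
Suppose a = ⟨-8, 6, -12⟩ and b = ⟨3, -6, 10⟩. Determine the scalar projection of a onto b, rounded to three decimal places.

-14.948

a · b = (-8)·3 + 6·(-6) + (-12)·10 = -24 - 36 - 120 = -180
|b| = √(9 + 36 + 100) = √145 ≈ 12.0416
comp_b a = -180 / √145 ≈ -14.948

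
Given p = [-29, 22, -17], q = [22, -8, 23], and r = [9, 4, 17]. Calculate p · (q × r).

218

q × r:
i: (-8)·17 - 23·4 = -136 - 92 = -228
j: 23·9 - 22·17 = 207 - 374 = -167
k: 22·4 - (-8)·9 = 88 - (-72) = 160
q × r = (-228, -167, 160)
p · (q × r) = (-29)·(-228) + 22·(-167) + (-17)·160 = 6612 - 3674 - 2720 = 218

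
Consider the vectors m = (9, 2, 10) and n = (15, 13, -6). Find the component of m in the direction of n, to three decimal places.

4.871

m · n = 9·15 + 2·13 + 10·(-6) = 135 + 26 - 60 = 101
|n| = √(225 + 169 + 36) = √430 ≈ 20.7364
comp_n m = 101 / √430 ≈ 4.871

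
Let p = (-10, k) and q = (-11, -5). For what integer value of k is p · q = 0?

22

p · q = (-10)·(-11) + k·(-5) = 110 - 5k
Set equal to 0: -5k = -110, so k = 22.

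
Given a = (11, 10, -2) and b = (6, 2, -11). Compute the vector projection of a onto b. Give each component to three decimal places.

a · b = 11·6 + 10·2 + (-2)·(-11) = 66 + 20 + 22 = 108
|b|² = 36 + 4 + 121 = 161
proj_b a = (108/161) · (6, 2, -11) ≈ (4.025, 1.342, -7.379)

(4.025, 1.342, -7.379)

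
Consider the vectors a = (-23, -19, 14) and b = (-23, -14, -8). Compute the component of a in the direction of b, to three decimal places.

a · b = (-23)·(-23) + (-19)·(-14) + 14·(-8) = 529 + 266 - 112 = 683
|b| = √(529 + 196 + 64) = √789 ≈ 28.0891
comp_b a = 683 / √789 ≈ 24.315

24.315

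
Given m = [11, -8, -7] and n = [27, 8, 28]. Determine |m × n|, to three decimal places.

i: (-8)·28 - (-7)·8 = -224 - (-56) = -168
j: (-7)·27 - 11·28 = -189 - 308 = -497
k: 11·8 - (-8)·27 = 88 - (-216) = 304
m × n = (-168, -497, 304)
|m × n| = √((-168)² + (-497)² + 304²) = √367649 ≈ 606.3407

606.341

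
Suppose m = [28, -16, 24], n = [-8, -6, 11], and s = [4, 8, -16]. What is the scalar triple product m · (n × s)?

608

n × s:
i: (-6)·(-16) - 11·8 = 96 - 88 = 8
j: 11·4 - (-8)·(-16) = 44 - 128 = -84
k: (-8)·8 - (-6)·4 = -64 - (-24) = -40
n × s = (8, -84, -40)
m · (n × s) = 28·8 + (-16)·(-84) + 24·(-40) = 224 + 1344 - 960 = 608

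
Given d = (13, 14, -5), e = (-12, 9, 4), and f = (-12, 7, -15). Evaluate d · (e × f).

-5431

e × f:
i: 9·(-15) - 4·7 = -135 - 28 = -163
j: 4·(-12) - (-12)·(-15) = -48 - 180 = -228
k: (-12)·7 - 9·(-12) = -84 - (-108) = 24
e × f = (-163, -228, 24)
d · (e × f) = 13·(-163) + 14·(-228) + (-5)·24 = -2119 - 3192 - 120 = -5431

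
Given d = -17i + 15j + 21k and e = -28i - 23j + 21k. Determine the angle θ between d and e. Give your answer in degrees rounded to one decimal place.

d · e = (-17)·(-28) + 15·(-23) + 21·21 = 476 - 345 + 441 = 572
|d|² = 289 + 225 + 441 = 955,  |d| = √955 ≈ 30.903074
|e|² = 784 + 529 + 441 = 1754,  |e| = √1754 ≈ 41.880783
cos θ = 572 / (30.903074 · 41.880783) ≈ 0.44196
θ = arccos(0.44196) ≈ 63.8°

63.8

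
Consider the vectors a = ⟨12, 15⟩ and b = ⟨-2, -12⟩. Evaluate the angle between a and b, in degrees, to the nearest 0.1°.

a · b = 12·(-2) + 15·(-12) = -24 - 180 = -204
|a|² = 144 + 225 = 369,  |a| = √369 ≈ 19.209373
|b|² = 4 + 144 = 148,  |b| = √148 ≈ 12.165525
cos θ = -204 / (19.209373 · 12.165525) ≈ -0.87294
θ = arccos(-0.87294) ≈ 150.8°

150.8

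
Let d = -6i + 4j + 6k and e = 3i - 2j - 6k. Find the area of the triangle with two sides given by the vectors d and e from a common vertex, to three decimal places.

i: 4·(-6) - 6·(-2) = -24 - (-12) = -12
j: 6·3 - (-6)·(-6) = 18 - 36 = -18
k: (-6)·(-2) - 4·3 = 12 - 12 = 0
d × e = (-12, -18, 0)
|d × e| = √((-12)² + (-18)² + 0²) = √468 ≈ 21.6333
area = ½ · 21.6333 ≈ 10.817

10.817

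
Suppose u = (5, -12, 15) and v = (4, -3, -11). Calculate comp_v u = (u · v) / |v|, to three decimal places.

u · v = 5·4 + (-12)·(-3) + 15·(-11) = 20 + 36 - 165 = -109
|v| = √(16 + 9 + 121) = √146 ≈ 12.0830
comp_v u = -109 / √146 ≈ -9.021

-9.021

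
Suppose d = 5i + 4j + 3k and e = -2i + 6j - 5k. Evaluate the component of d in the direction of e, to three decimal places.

d · e = 5·(-2) + 4·6 + 3·(-5) = -10 + 24 - 15 = -1
|e| = √(4 + 36 + 25) = √65 ≈ 8.0623
comp_e d = -1 / √65 ≈ -0.124

-0.124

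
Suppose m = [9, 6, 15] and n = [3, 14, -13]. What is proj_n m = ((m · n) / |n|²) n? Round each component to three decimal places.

(-0.674, -3.144, 2.920)

m · n = 9·3 + 6·14 + 15·(-13) = 27 + 84 - 195 = -84
|n|² = 9 + 196 + 169 = 374
proj_n m = (-84/374) · (3, 14, -13) ≈ (-0.674, -3.144, 2.920)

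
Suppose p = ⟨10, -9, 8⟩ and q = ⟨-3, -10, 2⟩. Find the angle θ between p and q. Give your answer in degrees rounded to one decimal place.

p · q = 10·(-3) + (-9)·(-10) + 8·2 = -30 + 90 + 16 = 76
|p|² = 100 + 81 + 64 = 245,  |p| = √245 ≈ 15.652476
|q|² = 9 + 100 + 4 = 113,  |q| = √113 ≈ 10.630146
cos θ = 76 / (15.652476 · 10.630146) ≈ 0.45676
θ = arccos(0.45676) ≈ 62.8°

62.8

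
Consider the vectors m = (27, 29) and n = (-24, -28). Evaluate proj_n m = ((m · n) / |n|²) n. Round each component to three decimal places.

(25.765, 30.059)

m · n = 27·(-24) + 29·(-28) = -648 - 812 = -1460
|n|² = 576 + 784 = 1360
proj_n m = (-1460/1360) · (-24, -28) ≈ (25.765, 30.059)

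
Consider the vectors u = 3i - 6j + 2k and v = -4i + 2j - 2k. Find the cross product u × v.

(8, -2, -18)

i: (-6)·(-2) - 2·2 = 12 - 4 = 8
j: 2·(-4) - 3·(-2) = -8 - (-6) = -2
k: 3·2 - (-6)·(-4) = 6 - 24 = -18
u × v = (8, -2, -18)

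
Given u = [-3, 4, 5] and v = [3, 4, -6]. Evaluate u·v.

-23

u · v = (-3)·3 + 4·4 + 5·(-6) = -9 + 16 - 30 = -23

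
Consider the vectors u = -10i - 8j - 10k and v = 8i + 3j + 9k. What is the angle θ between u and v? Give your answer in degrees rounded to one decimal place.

u · v = (-10)·8 + (-8)·3 + (-10)·9 = -80 - 24 - 90 = -194
|u|² = 100 + 64 + 100 = 264,  |u| = √264 ≈ 16.248077
|v|² = 64 + 9 + 81 = 154,  |v| = √154 ≈ 12.409674
cos θ = -194 / (16.248077 · 12.409674) ≈ -0.96214
θ = arccos(-0.96214) ≈ 164.2°

164.2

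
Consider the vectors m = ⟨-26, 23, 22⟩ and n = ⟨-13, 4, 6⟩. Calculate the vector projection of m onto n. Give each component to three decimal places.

m · n = (-26)·(-13) + 23·4 + 22·6 = 338 + 92 + 132 = 562
|n|² = 169 + 16 + 36 = 221
proj_n m = (562/221) · (-13, 4, 6) ≈ (-33.059, 10.172, 15.258)

(-33.059, 10.172, 15.258)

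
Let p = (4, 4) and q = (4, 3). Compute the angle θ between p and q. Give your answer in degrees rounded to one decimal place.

8.1

p · q = 4·4 + 4·3 = 16 + 12 = 28
|p|² = 16 + 16 = 32,  |p| = √32 ≈ 5.656854
|q|² = 16 + 9 = 25,  |q| = √25 ≈ 5.000000
cos θ = 28 / (5.656854 · 5.000000) ≈ 0.98995
θ = arccos(0.98995) ≈ 8.1°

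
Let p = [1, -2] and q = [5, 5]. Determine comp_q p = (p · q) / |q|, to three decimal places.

-0.707

p · q = 1·5 + (-2)·5 = 5 - 10 = -5
|q| = √(25 + 25) = √50 ≈ 7.0711
comp_q p = -5 / √50 ≈ -0.707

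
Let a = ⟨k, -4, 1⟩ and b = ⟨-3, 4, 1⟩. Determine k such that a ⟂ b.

-5

a · b = k·(-3) + (-4)·4 + 1·1 = -15 - 3k
Set equal to 0: -3k = 15, so k = -5.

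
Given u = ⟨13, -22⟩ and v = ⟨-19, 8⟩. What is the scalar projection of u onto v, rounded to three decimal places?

u · v = 13·(-19) + (-22)·8 = -247 - 176 = -423
|v| = √(361 + 64) = √425 ≈ 20.6155
comp_v u = -423 / √425 ≈ -20.519

-20.519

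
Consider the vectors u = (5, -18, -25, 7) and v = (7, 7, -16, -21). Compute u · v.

162

u · v = 5·7 + (-18)·7 + (-25)·(-16) + 7·(-21) = 35 - 126 + 400 - 147 = 162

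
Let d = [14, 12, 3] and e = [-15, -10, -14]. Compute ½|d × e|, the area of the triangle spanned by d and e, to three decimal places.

i: 12·(-14) - 3·(-10) = -168 - (-30) = -138
j: 3·(-15) - 14·(-14) = -45 - (-196) = 151
k: 14·(-10) - 12·(-15) = -140 - (-180) = 40
d × e = (-138, 151, 40)
|d × e| = √((-138)² + 151² + 40²) = √43445 ≈ 208.4346
area = ½ · 208.4346 ≈ 104.217

104.217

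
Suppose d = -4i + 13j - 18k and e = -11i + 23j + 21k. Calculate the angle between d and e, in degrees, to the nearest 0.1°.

92.7

d · e = (-4)·(-11) + 13·23 + (-18)·21 = 44 + 299 - 378 = -35
|d|² = 16 + 169 + 324 = 509,  |d| = √509 ≈ 22.561028
|e|² = 121 + 529 + 441 = 1091,  |e| = √1091 ≈ 33.030289
cos θ = -35 / (22.561028 · 33.030289) ≈ -0.04697
θ = arccos(-0.04697) ≈ 92.7°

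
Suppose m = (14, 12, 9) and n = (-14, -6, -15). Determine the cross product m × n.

i: 12·(-15) - 9·(-6) = -180 - (-54) = -126
j: 9·(-14) - 14·(-15) = -126 - (-210) = 84
k: 14·(-6) - 12·(-14) = -84 - (-168) = 84
m × n = (-126, 84, 84)

(-126, 84, 84)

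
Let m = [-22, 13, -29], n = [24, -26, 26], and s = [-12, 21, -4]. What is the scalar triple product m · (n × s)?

n × s:
i: (-26)·(-4) - 26·21 = 104 - 546 = -442
j: 26·(-12) - 24·(-4) = -312 - (-96) = -216
k: 24·21 - (-26)·(-12) = 504 - 312 = 192
n × s = (-442, -216, 192)
m · (n × s) = (-22)·(-442) + 13·(-216) + (-29)·192 = 9724 - 2808 - 5568 = 1348

1348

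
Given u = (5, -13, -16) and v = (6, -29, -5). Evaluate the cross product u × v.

(-399, -71, -67)

i: (-13)·(-5) - (-16)·(-29) = 65 - 464 = -399
j: (-16)·6 - 5·(-5) = -96 - (-25) = -71
k: 5·(-29) - (-13)·6 = -145 - (-78) = -67
u × v = (-399, -71, -67)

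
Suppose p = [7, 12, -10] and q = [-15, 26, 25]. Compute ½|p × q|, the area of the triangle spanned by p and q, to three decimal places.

i: 12·25 - (-10)·26 = 300 - (-260) = 560
j: (-10)·(-15) - 7·25 = 150 - 175 = -25
k: 7·26 - 12·(-15) = 182 - (-180) = 362
p × q = (560, -25, 362)
|p × q| = √(560² + (-25)² + 362²) = √445269 ≈ 667.2848
area = ½ · 667.2848 ≈ 333.642

333.642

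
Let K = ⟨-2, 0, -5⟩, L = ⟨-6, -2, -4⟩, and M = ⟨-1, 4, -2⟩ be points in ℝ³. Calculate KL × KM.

KL = (-4, -2, 1)
KM = (1, 4, 3)
i: (-2)·3 - 1·4 = -6 - 4 = -10
j: 1·1 - (-4)·3 = 1 - (-12) = 13
k: (-4)·4 - (-2)·1 = -16 - (-2) = -14
KL × KM = (-10, 13, -14)

(-10, 13, -14)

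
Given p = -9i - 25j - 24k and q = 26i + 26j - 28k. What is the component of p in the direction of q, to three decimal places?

-4.587

p · q = (-9)·26 + (-25)·26 + (-24)·(-28) = -234 - 650 + 672 = -212
|q| = √(676 + 676 + 784) = √2136 ≈ 46.2169
comp_q p = -212 / √2136 ≈ -4.587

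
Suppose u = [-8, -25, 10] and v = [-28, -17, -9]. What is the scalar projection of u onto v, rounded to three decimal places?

u · v = (-8)·(-28) + (-25)·(-17) + 10·(-9) = 224 + 425 - 90 = 559
|v| = √(784 + 289 + 81) = √1154 ≈ 33.9706
comp_v u = 559 / √1154 ≈ 16.455

16.455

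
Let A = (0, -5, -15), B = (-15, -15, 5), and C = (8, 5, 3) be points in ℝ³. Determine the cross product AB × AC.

(-380, 430, -70)

AB = (-15, -10, 20)
AC = (8, 10, 18)
i: (-10)·18 - 20·10 = -180 - 200 = -380
j: 20·8 - (-15)·18 = 160 - (-270) = 430
k: (-15)·10 - (-10)·8 = -150 - (-80) = -70
AB × AC = (-380, 430, -70)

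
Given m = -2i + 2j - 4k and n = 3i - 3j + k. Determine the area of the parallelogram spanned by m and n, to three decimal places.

14.142

i: 2·1 - (-4)·(-3) = 2 - 12 = -10
j: (-4)·3 - (-2)·1 = -12 - (-2) = -10
k: (-2)·(-3) - 2·3 = 6 - 6 = 0
m × n = (-10, -10, 0)
|m × n| = √((-10)² + (-10)² + 0²) = √200 ≈ 14.1421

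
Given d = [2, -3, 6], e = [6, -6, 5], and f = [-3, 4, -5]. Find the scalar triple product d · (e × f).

11

e × f:
i: (-6)·(-5) - 5·4 = 30 - 20 = 10
j: 5·(-3) - 6·(-5) = -15 - (-30) = 15
k: 6·4 - (-6)·(-3) = 24 - 18 = 6
e × f = (10, 15, 6)
d · (e × f) = 2·10 + (-3)·15 + 6·6 = 20 - 45 + 36 = 11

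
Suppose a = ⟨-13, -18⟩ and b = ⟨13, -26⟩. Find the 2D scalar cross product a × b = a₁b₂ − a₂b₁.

572

(-13)·(-26) - (-18)·13 = 338 - (-234) = 572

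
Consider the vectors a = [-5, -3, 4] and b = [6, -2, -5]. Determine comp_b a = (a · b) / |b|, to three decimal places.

-5.458

a · b = (-5)·6 + (-3)·(-2) + 4·(-5) = -30 + 6 - 20 = -44
|b| = √(36 + 4 + 25) = √65 ≈ 8.0623
comp_b a = -44 / √65 ≈ -5.458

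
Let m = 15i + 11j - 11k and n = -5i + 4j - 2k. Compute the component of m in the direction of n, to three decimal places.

-1.342

m · n = 15·(-5) + 11·4 + (-11)·(-2) = -75 + 44 + 22 = -9
|n| = √(25 + 16 + 4) = √45 ≈ 6.7082
comp_n m = -9 / √45 ≈ -1.342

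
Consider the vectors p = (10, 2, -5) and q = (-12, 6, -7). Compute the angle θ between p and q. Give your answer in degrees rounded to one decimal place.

115.1

p · q = 10·(-12) + 2·6 + (-5)·(-7) = -120 + 12 + 35 = -73
|p|² = 100 + 4 + 25 = 129,  |p| = √129 ≈ 11.357817
|q|² = 144 + 36 + 49 = 229,  |q| = √229 ≈ 15.132746
cos θ = -73 / (11.357817 · 15.132746) ≈ -0.42473
θ = arccos(-0.42473) ≈ 115.1°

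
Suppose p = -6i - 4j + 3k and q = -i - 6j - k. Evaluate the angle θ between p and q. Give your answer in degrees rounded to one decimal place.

55.9

p · q = (-6)·(-1) + (-4)·(-6) + 3·(-1) = 6 + 24 - 3 = 27
|p|² = 36 + 16 + 9 = 61,  |p| = √61 ≈ 7.810250
|q|² = 1 + 36 + 1 = 38,  |q| = √38 ≈ 6.164414
cos θ = 27 / (7.810250 · 6.164414) ≈ 0.56080
θ = arccos(0.56080) ≈ 55.9°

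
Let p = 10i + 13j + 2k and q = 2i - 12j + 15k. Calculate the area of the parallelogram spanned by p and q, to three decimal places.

300.987

i: 13·15 - 2·(-12) = 195 - (-24) = 219
j: 2·2 - 10·15 = 4 - 150 = -146
k: 10·(-12) - 13·2 = -120 - 26 = -146
p × q = (219, -146, -146)
|p × q| = √(219² + (-146)² + (-146)²) = √90593 ≈ 300.9867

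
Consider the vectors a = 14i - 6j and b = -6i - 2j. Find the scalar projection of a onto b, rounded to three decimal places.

a · b = 14·(-6) + (-6)·(-2) = -84 + 12 = -72
|b| = √(36 + 4) = √40 ≈ 6.3246
comp_b a = -72 / √40 ≈ -11.384

-11.384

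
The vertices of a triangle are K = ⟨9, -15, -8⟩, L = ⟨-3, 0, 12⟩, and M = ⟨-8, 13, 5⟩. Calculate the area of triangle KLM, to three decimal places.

208.352

KL = (-12, 15, 20),  KM = (-17, 28, 13)
i: 15·13 - 20·28 = 195 - 560 = -365
j: 20·(-17) - (-12)·13 = -340 - (-156) = -184
k: (-12)·28 - 15·(-17) = -336 - (-255) = -81
KL × KM = (-365, -184, -81)
|KL × KM| = √173642 ≈ 416.7037
area = ½ · 416.7037 ≈ 208.352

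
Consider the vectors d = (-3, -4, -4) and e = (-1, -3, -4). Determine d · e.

d · e = (-3)·(-1) + (-4)·(-3) + (-4)·(-4) = 3 + 12 + 16 = 31

31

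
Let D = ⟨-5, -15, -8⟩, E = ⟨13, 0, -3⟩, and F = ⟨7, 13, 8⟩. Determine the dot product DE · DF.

DE = E − D = (18, 15, 5)
DF = F − D = (12, 28, 16)
DE · DF = 18·12 + 15·28 + 5·16 = 216 + 420 + 80 = 716

716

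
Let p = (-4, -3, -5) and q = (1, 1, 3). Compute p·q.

p · q = (-4)·1 + (-3)·1 + (-5)·3 = -4 - 3 - 15 = -22

-22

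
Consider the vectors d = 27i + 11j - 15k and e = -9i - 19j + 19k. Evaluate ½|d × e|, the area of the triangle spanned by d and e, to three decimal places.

282.867

i: 11·19 - (-15)·(-19) = 209 - 285 = -76
j: (-15)·(-9) - 27·19 = 135 - 513 = -378
k: 27·(-19) - 11·(-9) = -513 - (-99) = -414
d × e = (-76, -378, -414)
|d × e| = √((-76)² + (-378)² + (-414)²) = √320056 ≈ 565.7349
area = ½ · 565.7349 ≈ 282.867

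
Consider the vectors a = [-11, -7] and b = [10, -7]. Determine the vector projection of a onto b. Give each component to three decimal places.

a · b = (-11)·10 + (-7)·(-7) = -110 + 49 = -61
|b|² = 100 + 49 = 149
proj_b a = (-61/149) · (10, -7) ≈ (-4.094, 2.866)

(-4.094, 2.866)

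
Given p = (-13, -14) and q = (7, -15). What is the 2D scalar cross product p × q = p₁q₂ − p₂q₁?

(-13)·(-15) - (-14)·7 = 195 - (-98) = 293

293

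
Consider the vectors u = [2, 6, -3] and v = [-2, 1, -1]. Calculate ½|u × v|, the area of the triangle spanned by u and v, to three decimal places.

8.201

i: 6·(-1) - (-3)·1 = -6 - (-3) = -3
j: (-3)·(-2) - 2·(-1) = 6 - (-2) = 8
k: 2·1 - 6·(-2) = 2 - (-12) = 14
u × v = (-3, 8, 14)
|u × v| = √((-3)² + 8² + 14²) = √269 ≈ 16.4012
area = ½ · 16.4012 ≈ 8.201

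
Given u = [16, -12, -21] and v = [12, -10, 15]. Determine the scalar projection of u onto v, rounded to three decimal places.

-0.139

u · v = 16·12 + (-12)·(-10) + (-21)·15 = 192 + 120 - 315 = -3
|v| = √(144 + 100 + 225) = √469 ≈ 21.6564
comp_v u = -3 / √469 ≈ -0.139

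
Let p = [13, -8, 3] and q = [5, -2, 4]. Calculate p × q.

(-26, -37, 14)

i: (-8)·4 - 3·(-2) = -32 - (-6) = -26
j: 3·5 - 13·4 = 15 - 52 = -37
k: 13·(-2) - (-8)·5 = -26 - (-40) = 14
p × q = (-26, -37, 14)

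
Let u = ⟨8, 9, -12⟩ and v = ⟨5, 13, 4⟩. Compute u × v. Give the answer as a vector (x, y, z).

(192, -92, 59)

i: 9·4 - (-12)·13 = 36 - (-156) = 192
j: (-12)·5 - 8·4 = -60 - 32 = -92
k: 8·13 - 9·5 = 104 - 45 = 59
u × v = (192, -92, 59)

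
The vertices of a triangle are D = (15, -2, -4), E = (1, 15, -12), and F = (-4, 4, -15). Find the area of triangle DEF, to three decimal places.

DE = (-14, 17, -8),  DF = (-19, 6, -11)
i: 17·(-11) - (-8)·6 = -187 - (-48) = -139
j: (-8)·(-19) - (-14)·(-11) = 152 - 154 = -2
k: (-14)·6 - 17·(-19) = -84 - (-323) = 239
DE × DF = (-139, -2, 239)
|DE × DF| = √76446 ≈ 276.4887
area = ½ · 276.4887 ≈ 138.244

138.244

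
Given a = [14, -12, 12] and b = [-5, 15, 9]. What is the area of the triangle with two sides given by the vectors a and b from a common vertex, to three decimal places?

187.110

i: (-12)·9 - 12·15 = -108 - 180 = -288
j: 12·(-5) - 14·9 = -60 - 126 = -186
k: 14·15 - (-12)·(-5) = 210 - 60 = 150
a × b = (-288, -186, 150)
|a × b| = √((-288)² + (-186)² + 150²) = √140040 ≈ 374.2192
area = ½ · 374.2192 ≈ 187.110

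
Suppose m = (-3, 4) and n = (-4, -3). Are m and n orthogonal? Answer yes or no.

yes

m · n = (-3)·(-4) + 4·(-3) = 12 - 12 = 0
Zero, so the vectors are orthogonal.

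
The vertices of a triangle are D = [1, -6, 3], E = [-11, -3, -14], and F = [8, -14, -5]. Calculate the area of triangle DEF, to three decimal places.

139.149

DE = (-12, 3, -17),  DF = (7, -8, -8)
i: 3·(-8) - (-17)·(-8) = -24 - 136 = -160
j: (-17)·7 - (-12)·(-8) = -119 - 96 = -215
k: (-12)·(-8) - 3·7 = 96 - 21 = 75
DE × DF = (-160, -215, 75)
|DE × DF| = √77450 ≈ 278.2984
area = ½ · 278.2984 ≈ 139.149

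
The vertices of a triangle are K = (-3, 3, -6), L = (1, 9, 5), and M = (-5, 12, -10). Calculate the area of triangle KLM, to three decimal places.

KL = (4, 6, 11),  KM = (-2, 9, -4)
i: 6·(-4) - 11·9 = -24 - 99 = -123
j: 11·(-2) - 4·(-4) = -22 - (-16) = -6
k: 4·9 - 6·(-2) = 36 - (-12) = 48
KL × KM = (-123, -6, 48)
|KL × KM| = √17469 ≈ 132.1703
area = ½ · 132.1703 ≈ 66.085

66.085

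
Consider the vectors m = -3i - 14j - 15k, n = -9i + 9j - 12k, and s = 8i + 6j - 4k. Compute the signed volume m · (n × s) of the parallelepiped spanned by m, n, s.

n × s:
i: 9·(-4) - (-12)·6 = -36 - (-72) = 36
j: (-12)·8 - (-9)·(-4) = -96 - 36 = -132
k: (-9)·6 - 9·8 = -54 - 72 = -126
n × s = (36, -132, -126)
m · (n × s) = (-3)·36 + (-14)·(-132) + (-15)·(-126) = -108 + 1848 + 1890 = 3630

3630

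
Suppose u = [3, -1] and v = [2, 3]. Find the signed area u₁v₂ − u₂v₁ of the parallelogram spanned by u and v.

3·3 - (-1)·2 = 9 - (-2) = 11

11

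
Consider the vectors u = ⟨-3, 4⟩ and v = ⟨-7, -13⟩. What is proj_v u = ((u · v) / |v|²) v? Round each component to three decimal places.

(0.995, 1.849)

u · v = (-3)·(-7) + 4·(-13) = 21 - 52 = -31
|v|² = 49 + 169 = 218
proj_v u = (-31/218) · (-7, -13) ≈ (0.995, 1.849)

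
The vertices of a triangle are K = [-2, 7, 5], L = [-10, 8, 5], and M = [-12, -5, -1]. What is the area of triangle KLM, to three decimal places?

KL = (-8, 1, 0),  KM = (-10, -12, -6)
i: 1·(-6) - 0·(-12) = -6 - 0 = -6
j: 0·(-10) - (-8)·(-6) = 0 - 48 = -48
k: (-8)·(-12) - 1·(-10) = 96 - (-10) = 106
KL × KM = (-6, -48, 106)
|KL × KM| = √13576 ≈ 116.5161
area = ½ · 116.5161 ≈ 58.258

58.258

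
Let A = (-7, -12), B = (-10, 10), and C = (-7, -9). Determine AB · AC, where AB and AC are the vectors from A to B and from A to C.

AB = B − A = (-3, 22)
AC = C − A = (0, 3)
AB · AC = (-3)·0 + 22·3 = 0 + 66 = 66

66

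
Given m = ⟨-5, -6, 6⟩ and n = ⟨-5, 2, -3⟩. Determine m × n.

i: (-6)·(-3) - 6·2 = 18 - 12 = 6
j: 6·(-5) - (-5)·(-3) = -30 - 15 = -45
k: (-5)·2 - (-6)·(-5) = -10 - 30 = -40
m × n = (6, -45, -40)

(6, -45, -40)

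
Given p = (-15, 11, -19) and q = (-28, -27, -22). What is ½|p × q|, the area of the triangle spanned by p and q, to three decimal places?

i: 11·(-22) - (-19)·(-27) = -242 - 513 = -755
j: (-19)·(-28) - (-15)·(-22) = 532 - 330 = 202
k: (-15)·(-27) - 11·(-28) = 405 - (-308) = 713
p × q = (-755, 202, 713)
|p × q| = √((-755)² + 202² + 713²) = √1119198 ≈ 1057.9215
area = ½ · 1057.9215 ≈ 528.961

528.961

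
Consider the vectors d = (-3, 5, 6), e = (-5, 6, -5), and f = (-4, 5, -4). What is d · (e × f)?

e × f:
i: 6·(-4) - (-5)·5 = -24 - (-25) = 1
j: (-5)·(-4) - (-5)·(-4) = 20 - 20 = 0
k: (-5)·5 - 6·(-4) = -25 - (-24) = -1
e × f = (1, 0, -1)
d · (e × f) = (-3)·1 + 5·0 + 6·(-1) = -3 + 0 - 6 = -9

-9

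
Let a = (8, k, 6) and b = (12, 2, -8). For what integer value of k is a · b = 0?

-24

a · b = 8·12 + k·2 + 6·(-8) = 48 + 2k
Set equal to 0: 2k = -48, so k = -24.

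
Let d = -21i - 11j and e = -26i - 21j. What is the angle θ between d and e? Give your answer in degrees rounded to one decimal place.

11.3

d · e = (-21)·(-26) + (-11)·(-21) = 546 + 231 = 777
|d|² = 441 + 121 = 562,  |d| = √562 ≈ 23.706539
|e|² = 676 + 441 = 1117,  |e| = √1117 ≈ 33.421550
cos θ = 777 / (23.706539 · 33.421550) ≈ 0.98068
θ = arccos(0.98068) ≈ 11.3°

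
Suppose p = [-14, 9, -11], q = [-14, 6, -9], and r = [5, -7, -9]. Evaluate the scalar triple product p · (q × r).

-649

q × r:
i: 6·(-9) - (-9)·(-7) = -54 - 63 = -117
j: (-9)·5 - (-14)·(-9) = -45 - 126 = -171
k: (-14)·(-7) - 6·5 = 98 - 30 = 68
q × r = (-117, -171, 68)
p · (q × r) = (-14)·(-117) + 9·(-171) + (-11)·68 = 1638 - 1539 - 748 = -649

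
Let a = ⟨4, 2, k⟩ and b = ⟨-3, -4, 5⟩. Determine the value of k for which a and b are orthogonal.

a · b = 4·(-3) + 2·(-4) + k·5 = -20 + 5k
Set equal to 0: 5k = 20, so k = 4.

4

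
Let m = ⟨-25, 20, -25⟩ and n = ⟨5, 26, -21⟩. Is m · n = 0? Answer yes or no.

no

m · n = (-25)·5 + 20·26 + (-25)·(-21) = -125 + 520 + 525 = 920
Nonzero, so the vectors are not orthogonal.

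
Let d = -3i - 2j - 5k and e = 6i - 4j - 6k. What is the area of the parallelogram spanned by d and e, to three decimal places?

i: (-2)·(-6) - (-5)·(-4) = 12 - 20 = -8
j: (-5)·6 - (-3)·(-6) = -30 - 18 = -48
k: (-3)·(-4) - (-2)·6 = 12 - (-12) = 24
d × e = (-8, -48, 24)
|d × e| = √((-8)² + (-48)² + 24²) = √2944 ≈ 54.2586

54.259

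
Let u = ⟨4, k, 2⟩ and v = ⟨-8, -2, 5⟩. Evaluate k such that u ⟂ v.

u · v = 4·(-8) + k·(-2) + 2·5 = -22 - 2k
Set equal to 0: -2k = 22, so k = -11.

-11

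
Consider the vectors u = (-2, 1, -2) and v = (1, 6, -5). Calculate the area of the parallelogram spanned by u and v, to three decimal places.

i: 1·(-5) - (-2)·6 = -5 - (-12) = 7
j: (-2)·1 - (-2)·(-5) = -2 - 10 = -12
k: (-2)·6 - 1·1 = -12 - 1 = -13
u × v = (7, -12, -13)
|u × v| = √(7² + (-12)² + (-13)²) = √362 ≈ 19.0263

19.026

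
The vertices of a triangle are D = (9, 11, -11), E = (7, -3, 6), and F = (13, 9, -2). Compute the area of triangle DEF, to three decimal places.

DE = (-2, -14, 17),  DF = (4, -2, 9)
i: (-14)·9 - 17·(-2) = -126 - (-34) = -92
j: 17·4 - (-2)·9 = 68 - (-18) = 86
k: (-2)·(-2) - (-14)·4 = 4 - (-56) = 60
DE × DF = (-92, 86, 60)
|DE × DF| = √19460 ≈ 139.4991
area = ½ · 139.4991 ≈ 69.750

69.750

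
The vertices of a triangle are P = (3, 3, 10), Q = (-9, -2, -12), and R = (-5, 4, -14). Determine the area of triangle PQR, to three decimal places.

94.090

PQ = (-12, -5, -22),  PR = (-8, 1, -24)
i: (-5)·(-24) - (-22)·1 = 120 - (-22) = 142
j: (-22)·(-8) - (-12)·(-24) = 176 - 288 = -112
k: (-12)·1 - (-5)·(-8) = -12 - 40 = -52
PQ × PR = (142, -112, -52)
|PQ × PR| = √35412 ≈ 188.1808
area = ½ · 188.1808 ≈ 94.090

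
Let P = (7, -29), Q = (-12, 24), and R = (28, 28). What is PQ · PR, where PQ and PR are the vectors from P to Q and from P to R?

PQ = Q − P = (-19, 53)
PR = R − P = (21, 57)
PQ · PR = (-19)·21 + 53·57 = -399 + 3021 = 2622

2622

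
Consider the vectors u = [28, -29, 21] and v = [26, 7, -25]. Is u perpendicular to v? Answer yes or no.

u · v = 28·26 + (-29)·7 + 21·(-25) = 728 - 203 - 525 = 0
Zero, so the vectors are orthogonal.

yes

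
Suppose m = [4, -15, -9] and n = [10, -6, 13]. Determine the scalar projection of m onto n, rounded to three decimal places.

m · n = 4·10 + (-15)·(-6) + (-9)·13 = 40 + 90 - 117 = 13
|n| = √(100 + 36 + 169) = √305 ≈ 17.4642
comp_n m = 13 / √305 ≈ 0.744

0.744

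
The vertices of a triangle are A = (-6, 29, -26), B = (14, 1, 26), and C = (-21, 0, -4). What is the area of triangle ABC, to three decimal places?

AB = (20, -28, 52),  AC = (-15, -29, 22)
i: (-28)·22 - 52·(-29) = -616 - (-1508) = 892
j: 52·(-15) - 20·22 = -780 - 440 = -1220
k: 20·(-29) - (-28)·(-15) = -580 - 420 = -1000
AB × AC = (892, -1220, -1000)
|AB × AC| = √3284064 ≈ 1812.1987
area = ½ · 1812.1987 ≈ 906.099

906.099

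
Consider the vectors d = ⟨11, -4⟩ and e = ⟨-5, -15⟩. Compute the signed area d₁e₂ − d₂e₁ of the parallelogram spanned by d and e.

11·(-15) - (-4)·(-5) = -165 - 20 = -185

-185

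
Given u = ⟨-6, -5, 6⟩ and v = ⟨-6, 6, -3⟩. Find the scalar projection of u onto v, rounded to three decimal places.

u · v = (-6)·(-6) + (-5)·6 + 6·(-3) = 36 - 30 - 18 = -12
|v| = √(36 + 36 + 9) = √81 ≈ 9.0000
comp_v u = -12 / √81 ≈ -1.333

-1.333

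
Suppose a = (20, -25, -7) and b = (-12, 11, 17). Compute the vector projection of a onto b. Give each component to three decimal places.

(13.733, -12.588, -19.455)

a · b = 20·(-12) + (-25)·11 + (-7)·17 = -240 - 275 - 119 = -634
|b|² = 144 + 121 + 289 = 554
proj_b a = (-634/554) · (-12, 11, 17) ≈ (13.733, -12.588, -19.455)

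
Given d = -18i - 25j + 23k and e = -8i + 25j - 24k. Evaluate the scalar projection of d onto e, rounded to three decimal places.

-29.044

d · e = (-18)·(-8) + (-25)·25 + 23·(-24) = 144 - 625 - 552 = -1033
|e| = √(64 + 625 + 576) = √1265 ≈ 35.5668
comp_e d = -1033 / √1265 ≈ -29.044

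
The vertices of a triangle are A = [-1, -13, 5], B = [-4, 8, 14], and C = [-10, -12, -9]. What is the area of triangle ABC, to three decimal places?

188.105

AB = (-3, 21, 9),  AC = (-9, 1, -14)
i: 21·(-14) - 9·1 = -294 - 9 = -303
j: 9·(-9) - (-3)·(-14) = -81 - 42 = -123
k: (-3)·1 - 21·(-9) = -3 - (-189) = 186
AB × AC = (-303, -123, 186)
|AB × AC| = √141534 ≈ 376.2100
area = ½ · 376.2100 ≈ 188.105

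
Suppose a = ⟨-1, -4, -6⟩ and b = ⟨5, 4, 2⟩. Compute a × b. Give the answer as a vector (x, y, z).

i: (-4)·2 - (-6)·4 = -8 - (-24) = 16
j: (-6)·5 - (-1)·2 = -30 - (-2) = -28
k: (-1)·4 - (-4)·5 = -4 - (-20) = 16
a × b = (16, -28, 16)

(16, -28, 16)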